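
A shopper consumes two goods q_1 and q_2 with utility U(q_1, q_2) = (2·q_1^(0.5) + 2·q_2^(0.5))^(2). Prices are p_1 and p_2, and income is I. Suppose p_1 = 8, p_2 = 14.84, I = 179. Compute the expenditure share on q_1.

MRS = MU_q_1/MU_q_2 = (q_2/q_1)^(0.5). Set equal to p_1/p_2.
Solve for the ratio: q_2/q_1 = [p_1/p_2]^(2).
Substitute q_2 = (q_2/q_1)·q_1 into the budget: q_1* = I/(p_1 + p_2·(q_2/q_1)).
Numerically q_2/q_1 = 0.290611, so q_1* = 179/(8 + 14.84·0.290611) = 14.5379 and q_2* = 0.290611·14.5379 = 4.2249.
Expenditure on q_1: 8·14.5379 = 116.303; share = 0.6497.

share on q_1 = 0.6497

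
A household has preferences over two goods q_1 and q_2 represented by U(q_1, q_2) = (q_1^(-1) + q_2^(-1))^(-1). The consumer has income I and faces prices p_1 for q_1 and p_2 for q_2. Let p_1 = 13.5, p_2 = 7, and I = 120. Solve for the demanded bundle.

MU_q_1 ∝ q_1^(-2), MU_q_2 ∝ q_2^(-2), so MRS = (q_2/q_1)^(2) = p_1/p_2.
Solve for the ratio: q_2/q_1 = [p_1/p_2]^(0.5).
With the ratio pinned down, the budget gives q_1* = I/(p_1 + p_2·(q_2/q_1)) and q_2* = (q_2/q_1)·q_1*.
Numerically q_2/q_1 = 1.38873, so q_1* = 120/(13.5 + 7·1.38873) = 5.1677 and q_2* = 1.38873·5.1677 = 7.1766.

q_1* = 5.1677, q_2* = 7.1766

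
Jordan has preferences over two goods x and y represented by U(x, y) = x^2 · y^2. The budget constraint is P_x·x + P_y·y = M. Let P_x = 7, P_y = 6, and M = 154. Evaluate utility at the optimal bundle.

MU_x/MU_y = (2·y)/(2·x); tangency sets this equal to P_x/P_y.
Rearranging, P_y·y = P_x·x. Substituting into the budget gives P_x·x·(1 + 1) = M.
Demand: x*(P_x,P_y,M) = 0.5·M/P_x and y* = 0.5·M/P_y.
At P_x=7, P_y=6, M=154: x* = 0.5·154/7 = 11, y* = 12.8333.
Utility at the optimum: U(11, 12.8333) = 19928.0278.

V = 19928.0278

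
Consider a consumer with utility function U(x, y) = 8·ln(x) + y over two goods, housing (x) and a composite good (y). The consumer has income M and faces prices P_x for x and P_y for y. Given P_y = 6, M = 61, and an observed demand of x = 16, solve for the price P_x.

MU_x = 8/x, MU_y = 1. Tangency: 8/x = P_x/P_y.
So x*(P_x,P_y) = 8·P_y/P_x, independent of income; and y* = (M − 8·P_y)/P_y.
Set x* = 16 in the demand function and solve for P_x: P_x = 3.

P_x = 3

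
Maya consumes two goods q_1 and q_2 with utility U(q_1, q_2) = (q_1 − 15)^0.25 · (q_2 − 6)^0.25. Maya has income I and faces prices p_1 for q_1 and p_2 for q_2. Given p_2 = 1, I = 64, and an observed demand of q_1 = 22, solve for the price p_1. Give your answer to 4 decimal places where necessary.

MRS = (q_2−6)/(q_1−15). Tangency with p_1/p_2 gives q_2−6 = (p_1/p_2)·(q_1−15).
After buying the subsistence bundle (15, 6), a share 0.5 of the remaining income goes to q_1: q_1* = 15 + 0.5·(I − 15p_1 − 6p_2)/p_1.
Set q_1* = 22 in the demand function and solve for p_1: p_1 = 2.

p_1 = 2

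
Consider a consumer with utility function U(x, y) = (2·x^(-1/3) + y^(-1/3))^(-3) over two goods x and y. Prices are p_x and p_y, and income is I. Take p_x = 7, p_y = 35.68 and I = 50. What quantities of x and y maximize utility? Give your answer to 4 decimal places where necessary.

x* = 3.7724, y* = 0.6612

From the CES first-order condition, 2·(y/x)^(4/3) = p_x/p_y.
Hence y/x = ((1/2)·p_x/p_y)^(1/(4/3)), i.e. raised to the 0.75 power.
With the ratio pinned down, the budget gives x* = I/(p_x + p_y·(y/x)) and y* = (y/x)·x*.
Numerically y/x = 0.17528, so x* = 50/(7 + 35.68·0.17528) = 3.7724 and y* = 0.17528·3.7724 = 0.6612.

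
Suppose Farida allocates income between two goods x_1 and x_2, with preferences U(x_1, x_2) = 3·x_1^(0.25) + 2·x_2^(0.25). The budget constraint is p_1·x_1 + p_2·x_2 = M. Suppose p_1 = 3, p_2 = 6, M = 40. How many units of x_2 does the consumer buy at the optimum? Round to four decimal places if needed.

MU_x_1 ∝ 3·x_1^(-0.75), MU_x_2 ∝ 2·x_2^(-0.75), so MRS = (3/2)·(x_2/x_1)^(0.75) = p_1/p_2.
Solve for the ratio: x_2/x_1 = [(2/3)·p_1/p_2]^(4/3).
Substitute x_2 = (x_2/x_1)·x_1 into the budget: x_1* = M/(p_1 + p_2·(x_2/x_1)).
Numerically x_2/x_1 = 0.23112, so x_1* = 40/(3 + 6·0.23112) = 9.1184 and x_2* = 0.23112·9.1184 = 2.1075.

x_2* = 2.1075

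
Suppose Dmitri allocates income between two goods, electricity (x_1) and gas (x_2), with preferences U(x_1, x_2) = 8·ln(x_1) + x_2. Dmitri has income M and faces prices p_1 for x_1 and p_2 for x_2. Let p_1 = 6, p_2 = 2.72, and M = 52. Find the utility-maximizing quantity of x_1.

MU_x_1 = 8/x_1, MU_x_2 = 1. Tangency: 8/x_1 = p_1/p_2.
So x_1*(p_1,p_2) = 8·p_2/p_1, independent of income; and x_2* = (M − 8·p_2)/p_2.
At the given prices: x_1* = 8·2.72/6 = 3.6267.

x_1* = 3.6267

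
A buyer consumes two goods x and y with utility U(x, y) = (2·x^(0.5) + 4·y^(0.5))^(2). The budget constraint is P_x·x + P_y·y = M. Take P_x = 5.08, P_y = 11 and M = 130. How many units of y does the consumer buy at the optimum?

Numerically y/x = 0.853104, so x* = 130/(5.08 + 11·0.853104) = 8.9877 and y* = 0.853104·8.9877 = 7.6675.

y* = 7.6675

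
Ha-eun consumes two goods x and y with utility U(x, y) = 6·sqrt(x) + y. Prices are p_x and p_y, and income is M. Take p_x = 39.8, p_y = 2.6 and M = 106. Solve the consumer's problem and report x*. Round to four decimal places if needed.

MU_x = 3/√x, MU_y = 1. Tangency: 3/√x = p_x/p_y.
Thus x* = (3·p_y/p_x)² — independent of M — with the rest of income spent on y.
Plugging in: x* = (3·2.6/39.8)² = 0.0384.

x* = 0.0384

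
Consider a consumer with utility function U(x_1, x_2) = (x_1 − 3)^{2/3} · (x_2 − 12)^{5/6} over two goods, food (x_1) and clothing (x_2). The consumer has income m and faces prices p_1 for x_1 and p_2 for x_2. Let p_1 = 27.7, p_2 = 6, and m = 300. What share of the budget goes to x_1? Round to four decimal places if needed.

Let x_1' = x_1−3, x_2' = x_2−12. MRS = (4/5)·x_2'/x_1' = p_1/p_2.
After buying the subsistence bundle (3, 12), a share 4/9 of the remaining income goes to x_1: x_1* = 3 + 4/9·(m − 3p_1 − 12p_2)/p_1.
Discretionary income = 300 − 3·27.7 − 12·6 = 144.9; x_1* = 3 + 4/9·144.9/27.7 = 5.3249; x_2* = 12 + 5/9·144.9/6 = 25.4167.
Expenditure on x_1: 27.7·5.3249 = 147.5; share = 0.4917.

share on x_1 = 0.4917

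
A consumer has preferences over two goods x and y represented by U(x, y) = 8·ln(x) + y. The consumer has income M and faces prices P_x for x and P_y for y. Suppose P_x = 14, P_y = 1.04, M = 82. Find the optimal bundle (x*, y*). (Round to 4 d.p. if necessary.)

x* = 0.5943, y* = 70.8462

Set MRS = P_x/P_y: (8/x)/1 = P_x/P_y.
So x*(P_x,P_y) = 8·P_y/P_x, independent of income; and y* = (M − 8·P_y)/P_y.
At the given prices: x* = 8·1.04/14 = 0.5943, and y* = 70.8462.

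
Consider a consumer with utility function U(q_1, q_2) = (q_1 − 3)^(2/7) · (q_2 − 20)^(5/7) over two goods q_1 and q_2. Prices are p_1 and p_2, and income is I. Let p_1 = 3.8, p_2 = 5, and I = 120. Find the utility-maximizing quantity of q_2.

This is Cobb-Douglas in (q_1−3, q_2−20): tangency gives 2/7·p_2·(q_2−20) = 5/7·p_1·(q_1−3).
After buying the subsistence bundle (3, 20), a share 2/7 of the remaining income goes to q_1: q_1* = 3 + 2/7·(I − 3p_1 − 20p_2)/p_1.
Discretionary income = 120 − 3·3.8 − 20·5 = 8.6; q_2* = 20 + 5/7·8.6/5 = 21.2286.

q_2* = 21.2286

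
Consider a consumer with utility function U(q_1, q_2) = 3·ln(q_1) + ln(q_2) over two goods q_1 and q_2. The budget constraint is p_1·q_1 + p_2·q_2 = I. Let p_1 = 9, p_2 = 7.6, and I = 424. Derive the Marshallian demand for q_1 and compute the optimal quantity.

q_1* = 35.3333

Tangency: MRS = 3·q_2/q_1 = p_1/p_2.
Rearranging, p_2·q_2 = (1/3)·p_1·q_1. Substituting into the budget gives p_1·q_1·(1 + (1/3)) = I.
Demand: q_1*(p_1,p_2,I) = 0.75·I/p_1 and q_2* = 0.25·I/p_2.
At p_1=9, p_2=7.6, I=424: q_1* = 0.75·424/9 = 35.3333.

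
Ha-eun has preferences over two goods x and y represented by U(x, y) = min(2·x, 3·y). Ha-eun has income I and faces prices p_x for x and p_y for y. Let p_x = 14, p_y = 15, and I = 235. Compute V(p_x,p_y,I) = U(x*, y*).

V = 19.5833

Leontief preferences: the optimum is at the kink where x/3 = y/2, i.e. y = (2/3)·x.
Budget: p_x·x + p_y·(2/3)·x = I, so (3·p_x + 2·p_y)·x = 3·I.
Demand: x*(p_x,p_y,I) = 3·I/(3·p_x + 2·p_y), y* = 2·I/(3·p_x + 2·p_y).
Here 3·14 + 2·15 = 72, giving x* = 9.7917 and y* = 6.5278.
Utility at the optimum: U(9.7917, 6.5278) = 19.5833.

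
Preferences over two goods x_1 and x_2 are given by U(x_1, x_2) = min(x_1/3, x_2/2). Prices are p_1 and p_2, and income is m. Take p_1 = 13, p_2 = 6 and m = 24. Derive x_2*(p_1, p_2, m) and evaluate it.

With perfect complements, no substitution: consume in ratio x_1:x_2 = 3:2.
Budget: p_1·x_1 + p_2·(2/3)·x_1 = m, so (3·p_1 + 2·p_2)·x_1 = 3·m.
Demand: x_1*(p_1,p_2,m) = 3·m/(3·p_1 + 2·p_2), x_2* = 2·m/(3·p_1 + 2·p_2).
Here 3·13 + 2·6 = 51, giving x_2* = 0.9412.

x_2* = 0.9412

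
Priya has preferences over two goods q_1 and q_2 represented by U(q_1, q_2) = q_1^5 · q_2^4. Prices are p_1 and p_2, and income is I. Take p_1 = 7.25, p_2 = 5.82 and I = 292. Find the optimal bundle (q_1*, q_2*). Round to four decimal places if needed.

q_1* = 22.3755, q_2* = 22.2986

MU_q_1/MU_q_2 = (5·q_2)/(4·q_1); tangency sets this equal to p_1/p_2.
So 5·p_2·q_2 = 4·p_1·q_1; combined with the budget, a share 5/9 of income goes to q_1.
Demand: q_1*(p_1,p_2,I) = 5/9·I/p_1 and q_2* = 4/9·I/p_2.
At p_1=7.25, p_2=5.82, I=292: q_1* = 5/9·292/7.25 = 22.3755, q_2* = 22.2986.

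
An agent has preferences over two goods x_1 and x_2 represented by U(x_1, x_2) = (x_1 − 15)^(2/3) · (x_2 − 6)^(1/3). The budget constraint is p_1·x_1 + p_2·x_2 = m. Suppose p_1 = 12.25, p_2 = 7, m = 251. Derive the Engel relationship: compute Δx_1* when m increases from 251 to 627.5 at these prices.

Δx_1* = 20.4898

Discretionary income = 251 − 15·12.25 − 6·7 = 25.25; x_1* = 15 + 2/3·25.25/12.25 = 16.3741.
At m' = 627.5: x_1* = 36.8639. Change: 36.8639 − 16.3741 = 20.4898.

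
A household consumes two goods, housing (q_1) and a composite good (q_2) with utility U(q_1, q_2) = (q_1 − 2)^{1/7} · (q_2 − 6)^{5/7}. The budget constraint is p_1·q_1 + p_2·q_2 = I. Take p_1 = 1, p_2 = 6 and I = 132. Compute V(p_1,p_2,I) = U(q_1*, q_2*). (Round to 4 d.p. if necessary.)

Let q_1' = q_1−2, q_2' = q_2−6. MRS = (1/5)·q_2'/q_1' = p_1/p_2.
Substituting into the budget: q_1* = 2 + 1/6·(I − 2·p_1 − 6·p_2)/p_1, and q_2* = 6 + 5/6·(…)/p_2.
Discretionary income = 132 − 2·1 − 6·6 = 94; q_1* = 2 + 1/6·94/1 = 17.6667; q_2* = 6 + 5/6·94/6 = 19.0556.
Utility at the optimum: U(17.6667, 19.0556) = 9.2834.

V = 9.2834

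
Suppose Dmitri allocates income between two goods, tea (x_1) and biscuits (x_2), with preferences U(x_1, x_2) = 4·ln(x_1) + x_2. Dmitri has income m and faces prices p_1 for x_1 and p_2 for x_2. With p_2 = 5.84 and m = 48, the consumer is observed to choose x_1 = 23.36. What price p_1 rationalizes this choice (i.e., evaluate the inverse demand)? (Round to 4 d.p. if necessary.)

p_1 = 1

MU_x_1 = 4/x_1, MU_x_2 = 1. Tangency: 4/x_1 = p_1/p_2.
So x_1*(p_1,p_2) = 4·p_2/p_1, independent of income; and x_2* = (m − 4·p_2)/p_2.
Set x_1* = 23.36 in the demand function and solve for p_1: p_1 = 1.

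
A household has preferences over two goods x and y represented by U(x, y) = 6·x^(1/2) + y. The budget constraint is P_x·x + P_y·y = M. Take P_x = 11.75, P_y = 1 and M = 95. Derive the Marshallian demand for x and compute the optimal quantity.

x* = 0.0652

Set MRS = P_x/P_y: 3·x^(−1/2) = P_x/P_y.
Solve: √x = 3·P_y/P_x, so x*(P_x,P_y) = (3·P_y/P_x)², and y* = (M − P_x·x*)/P_y.
Plugging in: x* = (3·1/11.75)² = 0.0652.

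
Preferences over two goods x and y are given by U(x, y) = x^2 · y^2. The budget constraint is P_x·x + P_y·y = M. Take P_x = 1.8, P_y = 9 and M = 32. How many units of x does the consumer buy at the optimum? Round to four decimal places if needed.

x* = 8.8889

MU_x/MU_y = (2·y)/(2·x); tangency sets this equal to P_x/P_y.
So 2·P_y·y = 2·P_x·x; combined with the budget, a share 0.5 of income goes to x.
Demand: x*(P_x,P_y,M) = 0.5·M/P_x and y* = 0.5·M/P_y.
At P_x=1.8, P_y=9, M=32: x* = 0.5·32/1.8 = 8.8889.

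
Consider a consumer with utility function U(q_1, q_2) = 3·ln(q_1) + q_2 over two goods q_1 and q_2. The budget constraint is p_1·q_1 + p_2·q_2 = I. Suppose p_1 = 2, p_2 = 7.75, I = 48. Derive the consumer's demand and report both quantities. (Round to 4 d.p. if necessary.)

MU_q_1 = 3/q_1, MU_q_2 = 1. Tangency: 3/q_1 = p_1/p_2.
So q_1*(p_1,p_2) = 3·p_2/p_1, independent of income; and q_2* = (I − 3·p_2)/p_2.
At the given prices: q_1* = 3·7.75/2 = 11.625, and q_2* = 3.1935.

q_1* = 11.625, q_2* = 3.1935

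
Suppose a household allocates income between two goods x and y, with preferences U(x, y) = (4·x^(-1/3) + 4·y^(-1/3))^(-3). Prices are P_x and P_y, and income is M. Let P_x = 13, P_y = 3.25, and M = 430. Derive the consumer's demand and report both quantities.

x* = 19.376, y* = 54.8036

MRS = MU_x/MU_y = (y/x)^(4/3). Set equal to P_x/P_y.
Solve for the ratio: y/x = [P_x/P_y]^(0.75).
Substitute y = (y/x)·x into the budget: x* = M/(P_x + P_y·(y/x)).
Numerically y/x = 2.828427, so x* = 430/(13 + 3.25·2.828427) = 19.376 and y* = 2.828427·19.376 = 54.8036.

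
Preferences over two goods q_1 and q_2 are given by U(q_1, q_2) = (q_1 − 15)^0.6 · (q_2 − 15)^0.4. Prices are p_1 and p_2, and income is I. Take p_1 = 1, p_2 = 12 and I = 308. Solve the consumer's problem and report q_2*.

After buying the subsistence bundle (15, 15), a share 0.6 of the remaining income goes to q_1: q_1* = 15 + 0.6·(I − 15p_1 − 15p_2)/p_1.
Discretionary income = 308 − 15·1 − 15·12 = 113; q_2* = 15 + 0.4·113/12 = 18.7667.

q_2* = 18.7667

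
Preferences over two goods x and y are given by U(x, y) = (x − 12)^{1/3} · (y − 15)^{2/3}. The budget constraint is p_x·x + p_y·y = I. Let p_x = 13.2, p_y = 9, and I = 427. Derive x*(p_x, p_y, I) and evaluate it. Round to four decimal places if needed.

x* = 15.3737

This is Cobb-Douglas in (x−12, y−15): tangency gives 1/3·p_y·(y−15) = 2/3·p_x·(x−12).
After buying the subsistence bundle (12, 15), a share 1/3 of the remaining income goes to x: x* = 12 + 1/3·(I − 12p_x − 15p_y)/p_x.
Discretionary income = 427 − 12·13.2 − 15·9 = 133.6; x* = 12 + 1/3·133.6/13.2 = 15.3737.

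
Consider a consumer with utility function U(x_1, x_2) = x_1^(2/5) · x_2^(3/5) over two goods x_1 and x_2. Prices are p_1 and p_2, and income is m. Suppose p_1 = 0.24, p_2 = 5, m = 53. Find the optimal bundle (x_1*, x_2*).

x_1* = 88.3333, x_2* = 6.36

The MRS is (2/3)·x_2/x_1. Set MRS = p_1/p_2.
Rearranging, p_2·x_2 = (3/2)·p_1·x_1. Substituting into the budget gives p_1·x_1·(1 + (3/2)) = m.
Demand: x_1*(p_1,p_2,m) = 0.4·m/p_1 and x_2* = 0.6·m/p_2.
At p_1=0.24, p_2=5, m=53: x_1* = 0.4·53/0.24 = 88.3333, x_2* = 6.36.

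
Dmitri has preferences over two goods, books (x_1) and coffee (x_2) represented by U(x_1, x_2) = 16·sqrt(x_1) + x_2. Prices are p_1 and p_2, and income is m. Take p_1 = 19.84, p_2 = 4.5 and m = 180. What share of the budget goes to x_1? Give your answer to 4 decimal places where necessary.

share on x_1 = 0.3629

Set MRS = p_1/p_2: 8·x_1^(−1/2) = p_1/p_2.
Thus x_1* = (8·p_2/p_1)² — independent of m — with the rest of income spent on x_2.
Plugging in: x_1* = (8·4.5/19.84)² = 3.2925, x_2* = 25.4839.
Expenditure on x_1: 19.84·3.2925 = 65.3226; share = 0.3629.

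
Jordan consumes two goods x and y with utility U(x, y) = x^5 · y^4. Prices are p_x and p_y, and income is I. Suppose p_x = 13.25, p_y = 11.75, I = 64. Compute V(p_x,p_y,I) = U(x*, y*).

Tangency: MRS = (5/4)·y/x = p_x/p_y.
So 5·p_y·y = 4·p_x·x; combined with the budget, a share 5/9 of income goes to x.
Demand: x*(p_x,p_y,I) = 5/9·I/p_x and y* = 4/9·I/p_y.
At p_x=13.25, p_y=11.75, I=64: x* = 5/9·64/13.25 = 2.6834, y* = 2.4208.
Utility at the optimum: U(2.6834, 2.4208) = 4778.5519.

V = 4778.5519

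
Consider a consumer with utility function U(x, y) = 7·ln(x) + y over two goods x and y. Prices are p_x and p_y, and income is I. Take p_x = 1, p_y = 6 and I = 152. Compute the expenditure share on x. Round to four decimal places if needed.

Set MRS = p_x/p_y: (7/x)/1 = p_x/p_y.
So x*(p_x,p_y) = 7·p_y/p_x, independent of income; and y* = (I − 7·p_y)/p_y.
At the given prices: x* = 7·6/1 = 42, and y* = 18.3333.
Expenditure on x: 1·42 = 42; share = 0.2763.

share on x = 0.2763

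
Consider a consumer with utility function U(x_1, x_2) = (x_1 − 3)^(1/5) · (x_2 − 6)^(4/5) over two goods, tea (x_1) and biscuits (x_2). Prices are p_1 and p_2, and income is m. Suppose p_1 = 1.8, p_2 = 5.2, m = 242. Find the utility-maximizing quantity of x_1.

x_1* = 25.8222

Let x_1' = x_1−3, x_2' = x_2−6. MRS = (1/4)·x_2'/x_1' = p_1/p_2.
After buying the subsistence bundle (3, 6), a share 0.2 of the remaining income goes to x_1: x_1* = 3 + 0.2·(m − 3p_1 − 6p_2)/p_1.
Discretionary income = 242 − 3·1.8 − 6·5.2 = 205.4; x_1* = 3 + 0.2·205.4/1.8 = 25.8222.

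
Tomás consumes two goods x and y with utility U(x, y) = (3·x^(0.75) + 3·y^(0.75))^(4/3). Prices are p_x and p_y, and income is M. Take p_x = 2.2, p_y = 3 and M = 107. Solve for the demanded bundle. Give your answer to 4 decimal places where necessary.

With the ratio pinned down, the budget gives x* = M/(p_x + p_y·(y/x)) and y* = (y/x)·x*.
Numerically y/x = 0.289205, so x* = 107/(2.2 + 3·0.289205) = 34.8805 and y* = 0.289205·34.8805 = 10.0876.

x* = 34.8805, y* = 10.0876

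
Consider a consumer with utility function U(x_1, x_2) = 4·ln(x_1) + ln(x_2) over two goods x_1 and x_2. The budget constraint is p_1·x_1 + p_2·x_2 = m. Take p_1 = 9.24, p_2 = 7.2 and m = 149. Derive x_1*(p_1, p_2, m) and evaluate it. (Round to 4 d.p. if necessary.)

x_1* = 12.9004

The MRS is 4·x_2/x_1. Set MRS = p_1/p_2.
Rearranging, p_2·x_2 = (1/4)·p_1·x_1. Substituting into the budget gives p_1·x_1·(1 + (1/4)) = m.
Demand: x_1*(p_1,p_2,m) = 0.8·m/p_1 and x_2* = 0.2·m/p_2.
At p_1=9.24, p_2=7.2, m=149: x_1* = 0.8·149/9.24 = 12.9004.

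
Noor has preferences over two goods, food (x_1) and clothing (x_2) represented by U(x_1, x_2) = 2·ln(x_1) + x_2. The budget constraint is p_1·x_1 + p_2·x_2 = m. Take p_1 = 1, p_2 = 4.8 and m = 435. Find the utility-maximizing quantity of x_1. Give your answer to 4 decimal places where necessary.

x_1* = 9.6

MU_x_1 = 2/x_1, MU_x_2 = 1. Tangency: 2/x_1 = p_1/p_2.
So x_1*(p_1,p_2) = 2·p_2/p_1, independent of income; and x_2* = (m − 2·p_2)/p_2.
At the given prices: x_1* = 2·4.8/1 = 9.6.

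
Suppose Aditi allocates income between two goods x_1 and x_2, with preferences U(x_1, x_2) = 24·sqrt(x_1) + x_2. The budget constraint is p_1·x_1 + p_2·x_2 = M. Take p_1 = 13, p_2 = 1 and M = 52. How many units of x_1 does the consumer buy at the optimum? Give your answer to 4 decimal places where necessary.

x_1* = 0.8521

Set MRS = p_1/p_2: 12·x_1^(−1/2) = p_1/p_2.
Thus x_1* = (12·p_2/p_1)² — independent of M — with the rest of income spent on x_2.
Plugging in: x_1* = (12·1/13)² = 0.8521.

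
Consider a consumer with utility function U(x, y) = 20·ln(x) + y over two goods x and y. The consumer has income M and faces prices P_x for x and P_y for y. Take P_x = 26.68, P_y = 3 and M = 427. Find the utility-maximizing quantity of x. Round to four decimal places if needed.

So x*(P_x,P_y) = 20·P_y/P_x, independent of income; and y* = (M − 20·P_y)/P_y.
At the given prices: x* = 20·3/26.68 = 2.2489.

x* = 2.2489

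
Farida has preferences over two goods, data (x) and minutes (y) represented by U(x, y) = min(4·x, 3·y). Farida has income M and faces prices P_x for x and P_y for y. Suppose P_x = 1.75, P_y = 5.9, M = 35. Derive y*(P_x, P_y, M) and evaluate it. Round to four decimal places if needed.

With perfect complements, no substitution: consume in ratio x:y = 3:4.
Budget: P_x·x + P_y·(4/3)·x = M, so (3·P_x + 4·P_y)·x = 3·M.
Demand: x*(P_x,P_y,M) = 3·M/(3·P_x + 4·P_y), y* = 4·M/(3·P_x + 4·P_y).
Here 3·1.75 + 4·5.9 = 28.85, giving y* = 4.8527.

y* = 4.8527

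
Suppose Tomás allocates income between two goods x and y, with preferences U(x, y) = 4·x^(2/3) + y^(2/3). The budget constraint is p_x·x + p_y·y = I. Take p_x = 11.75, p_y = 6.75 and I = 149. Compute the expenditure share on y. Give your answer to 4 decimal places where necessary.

Substitute y = (y/x)·x into the budget: x* = I/(p_x + p_y·(y/x)).
Numerically y/x = 0.082418, so x* = 149/(11.75 + 6.75·0.082418) = 12.1076 and y* = 0.082418·12.1076 = 0.9979.
Expenditure on y: 6.75·0.9979 = 6.7357; share = 0.0452.

share on y = 0.0452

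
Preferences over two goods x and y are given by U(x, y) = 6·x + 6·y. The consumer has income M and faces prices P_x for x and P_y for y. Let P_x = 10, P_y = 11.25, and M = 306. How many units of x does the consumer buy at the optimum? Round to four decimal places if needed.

x* = 30.6

Linear utility — the consumer picks whichever good has higher MU/price: 6/10 = 0.6 vs 6/11.25 = 0.5333.
x gives more utility per dollar, so spend all income on x: x* = M/P_x, y* = 0.
Numerically: x* = 30.6, y* = 0.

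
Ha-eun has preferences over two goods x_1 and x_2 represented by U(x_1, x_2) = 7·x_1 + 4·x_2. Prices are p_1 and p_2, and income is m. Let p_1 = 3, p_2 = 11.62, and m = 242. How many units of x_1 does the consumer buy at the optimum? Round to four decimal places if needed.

Perfect substitutes: compare marginal utility per dollar. 7/p_1 vs 4/p_2 → 2.3333 vs 0.3442.
x_1 gives more utility per dollar, so spend all income on x_1: x_1* = m/p_1, x_2* = 0.
Numerically: x_1* = 80.6667, x_2* = 0.

x_1* = 80.6667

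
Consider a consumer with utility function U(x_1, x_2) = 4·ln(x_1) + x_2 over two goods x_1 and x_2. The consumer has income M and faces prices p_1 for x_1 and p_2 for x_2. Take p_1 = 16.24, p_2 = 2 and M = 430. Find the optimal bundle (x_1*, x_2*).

Set MRS = p_1/p_2: (4/x_1)/1 = p_1/p_2.
So x_1*(p_1,p_2) = 4·p_2/p_1, independent of income; and x_2* = (M − 4·p_2)/p_2.
At the given prices: x_1* = 4·2/16.24 = 0.4926, and x_2* = 211.

x_1* = 0.4926, x_2* = 211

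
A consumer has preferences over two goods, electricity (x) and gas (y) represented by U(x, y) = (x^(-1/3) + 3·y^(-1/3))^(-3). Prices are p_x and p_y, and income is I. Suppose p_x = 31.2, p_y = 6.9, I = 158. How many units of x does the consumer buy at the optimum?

x* = 1.9757

From the CES first-order condition, (1/3)·(y/x)^(4/3) = p_x/p_y.
Hence y/x = (3·p_x/p_y)^(1/(4/3)), i.e. raised to the 0.75 power.
Substitute y = (y/x)·x into the budget: x* = I/(p_x + p_y·(y/x)).
Numerically y/x = 7.068383, so x* = 158/(31.2 + 6.9·7.068383) = 1.9757.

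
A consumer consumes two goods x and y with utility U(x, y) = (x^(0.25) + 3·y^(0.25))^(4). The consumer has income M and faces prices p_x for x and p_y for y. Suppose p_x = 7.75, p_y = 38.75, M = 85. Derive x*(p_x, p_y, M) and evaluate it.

MRS = MU_x/MU_y = (1/3)·(y/x)^(0.75). Set equal to p_x/p_y.
Solve for the ratio: y/x = [3·p_x/p_y]^(4/3).
With the ratio pinned down, the budget gives x* = M/(p_x + p_y·(y/x)) and y* = (y/x)·x*.
Numerically y/x = 0.50606, so x* = 85/(7.75 + 38.75·0.50606) = 3.1067.

x* = 3.1067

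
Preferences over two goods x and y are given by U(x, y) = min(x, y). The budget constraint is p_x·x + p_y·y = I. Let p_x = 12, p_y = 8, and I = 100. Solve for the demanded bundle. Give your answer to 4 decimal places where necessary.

Here 12 + 8 = 20, giving x* = 5 and y* = 5.

x* = 5, y* = 5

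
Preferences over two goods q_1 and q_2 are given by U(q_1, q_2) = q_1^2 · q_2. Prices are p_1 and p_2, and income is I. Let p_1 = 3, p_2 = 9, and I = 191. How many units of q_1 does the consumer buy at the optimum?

q_1* = 42.4444

MU_q_1/MU_q_2 = (2·q_2)/(q_1); tangency sets this equal to p_1/p_2.
Rearranging, p_2·q_2 = (1/2)·p_1·q_1. Substituting into the budget gives p_1·q_1·(1 + (1/2)) = I.
Demand: q_1*(p_1,p_2,I) = 2/3·I/p_1 and q_2* = 1/3·I/p_2.
At p_1=3, p_2=9, I=191: q_1* = 2/3·191/3 = 42.4444.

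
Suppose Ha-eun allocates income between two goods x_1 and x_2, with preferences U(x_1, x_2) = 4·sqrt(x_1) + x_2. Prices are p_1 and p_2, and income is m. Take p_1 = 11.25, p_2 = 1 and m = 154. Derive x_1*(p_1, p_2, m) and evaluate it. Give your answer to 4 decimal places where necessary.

Set MRS = p_1/p_2: 2·x_1^(−1/2) = p_1/p_2.
Solve: √x_1 = 2·p_2/p_1, so x_1*(p_1,p_2) = (2·p_2/p_1)², and x_2* = (m − p_1·x_1*)/p_2.
Plugging in: x_1* = (2·1/11.25)² = 0.0316.

x_1* = 0.0316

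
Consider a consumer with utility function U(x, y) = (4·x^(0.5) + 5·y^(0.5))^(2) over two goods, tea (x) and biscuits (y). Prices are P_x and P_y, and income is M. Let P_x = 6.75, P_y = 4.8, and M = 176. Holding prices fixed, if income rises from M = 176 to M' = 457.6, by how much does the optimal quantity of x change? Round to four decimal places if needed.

Δx* = 13.0482

MRS = MU_x/MU_y = (4/5)·(y/x)^(0.5). Set equal to P_x/P_y.
Hence y/x = ((5/4)·P_x/P_y)^(1/(0.5)), i.e. raised to the 2 power.
Substitute y = (y/x)·x into the budget: x* = M/(P_x + P_y·(y/x)).
Numerically y/x = 3.089905, so x* = 176/(6.75 + 4.8·3.089905) = 8.1551.
At M' = 457.6: x* = 21.2033. Change: 21.2033 − 8.1551 = 13.0482.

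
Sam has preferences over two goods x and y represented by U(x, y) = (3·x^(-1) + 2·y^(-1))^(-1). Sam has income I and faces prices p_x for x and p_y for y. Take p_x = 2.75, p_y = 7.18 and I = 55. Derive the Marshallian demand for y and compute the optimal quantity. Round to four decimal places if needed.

MU_x ∝ 3·x^(-2), MU_y ∝ 2·y^(-2), so MRS = (3/2)·(y/x)^(2) = p_x/p_y.
Solve for the ratio: y/x = [(2/3)·p_x/p_y]^(0.5).
With the ratio pinned down, the budget gives x* = I/(p_x + p_y·(y/x)) and y* = (y/x)·x*.
Numerically y/x = 0.505311, so x* = 55/(2.75 + 7.18·0.505311) = 8.6232 and y* = 0.505311·8.6232 = 4.3574.

y* = 4.3574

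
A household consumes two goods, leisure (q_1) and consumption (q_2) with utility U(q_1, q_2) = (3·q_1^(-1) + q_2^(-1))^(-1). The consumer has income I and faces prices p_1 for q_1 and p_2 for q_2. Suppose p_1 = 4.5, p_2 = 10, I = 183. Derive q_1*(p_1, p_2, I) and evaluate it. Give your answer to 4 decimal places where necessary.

MRS = MU_q_1/MU_q_2 = 3·(q_2/q_1)^(2). Set equal to p_1/p_2.
Hence q_2/q_1 = ((1/3)·p_1/p_2)^(1/(2)), i.e. raised to the 0.5 power.
With the ratio pinned down, the budget gives q_1* = I/(p_1 + p_2·(q_2/q_1)) and q_2* = (q_2/q_1)·q_1*.
Numerically q_2/q_1 = 0.387298, so q_1* = 183/(4.5 + 10·0.387298) = 21.856.

q_1* = 21.856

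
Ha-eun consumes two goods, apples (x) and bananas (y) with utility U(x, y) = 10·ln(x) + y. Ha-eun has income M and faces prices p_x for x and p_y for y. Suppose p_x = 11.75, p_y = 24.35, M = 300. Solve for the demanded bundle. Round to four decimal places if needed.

x* = 20.7234, y* = 2.3203

MU_x = 10/x, MU_y = 1. Tangency: 10/x = p_x/p_y.
So x*(p_x,p_y) = 10·p_y/p_x, independent of income; and y* = (M − 10·p_y)/p_y.
At the given prices: x* = 10·24.35/11.75 = 20.7234, and y* = 2.3203.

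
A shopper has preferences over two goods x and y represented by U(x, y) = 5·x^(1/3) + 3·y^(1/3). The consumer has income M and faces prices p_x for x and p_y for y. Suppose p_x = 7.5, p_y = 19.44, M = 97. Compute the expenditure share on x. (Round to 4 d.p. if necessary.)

Numerically y/x = 0.111372, so x* = 97/(7.5 + 19.44·0.111372) = 10.0361 and y* = 0.111372·10.0361 = 1.1177.
Expenditure on x: 7.5·10.0361 = 75.2711; share = 0.776.

share on x = 0.776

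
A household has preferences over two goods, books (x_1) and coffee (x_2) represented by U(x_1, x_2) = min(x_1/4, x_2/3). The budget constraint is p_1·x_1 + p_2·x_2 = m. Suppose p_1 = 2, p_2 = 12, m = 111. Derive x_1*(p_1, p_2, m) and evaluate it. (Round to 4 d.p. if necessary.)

With perfect complements, no substitution: consume in ratio x_1:x_2 = 4:3.
Budget: p_1·x_1 + p_2·(3/4)·x_1 = m, so (4·p_1 + 3·p_2)·x_1 = 4·m.
Demand: x_1*(p_1,p_2,m) = 4·m/(4·p_1 + 3·p_2), x_2* = 3·m/(4·p_1 + 3·p_2).
Here 4·2 + 3·12 = 44, giving x_1* = 10.0909.

x_1* = 10.0909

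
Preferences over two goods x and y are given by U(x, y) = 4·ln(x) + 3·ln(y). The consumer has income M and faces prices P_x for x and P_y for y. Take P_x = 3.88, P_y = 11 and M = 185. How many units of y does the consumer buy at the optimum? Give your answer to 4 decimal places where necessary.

MU_x/MU_y = (4·y)/(3·x); tangency sets this equal to P_x/P_y.
So 4·P_y·y = 3·P_x·x; combined with the budget, a share 4/7 of income goes to x.
Demand: x*(P_x,P_y,M) = 4/7·M/P_x and y* = 3/7·M/P_y.
At P_x=3.88, P_y=11, M=185: y* = 3/7·185/11 = 7.2078.

y* = 7.2078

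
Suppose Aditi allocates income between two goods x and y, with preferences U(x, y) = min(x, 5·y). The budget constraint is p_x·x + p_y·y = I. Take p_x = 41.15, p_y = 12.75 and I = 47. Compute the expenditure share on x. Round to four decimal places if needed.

share on x = 0.9416

Leontief preferences: the optimum is at the kink where x/5 = y/1, i.e. y = (1/5)·x.
Budget: p_x·x + p_y·(1/5)·x = I, so (5·p_x + p_y)·x = 5·I.
Demand: x*(p_x,p_y,I) = 5·I/(5·p_x + p_y), y* = I/(5·p_x + p_y).
Here 5·41.15 + 12.75 = 218.5, giving x* = 1.0755 and y* = 0.2151.
Expenditure on x: 41.15·1.0755 = 44.2574; share = 0.9416.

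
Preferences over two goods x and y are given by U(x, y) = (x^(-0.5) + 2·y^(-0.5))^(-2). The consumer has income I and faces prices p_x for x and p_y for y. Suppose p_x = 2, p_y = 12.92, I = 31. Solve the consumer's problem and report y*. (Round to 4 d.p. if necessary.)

MU_x ∝ x^(-1.5), MU_y ∝ 2·y^(-1.5), so MRS = (1/2)·(y/x)^(1.5) = p_x/p_y.
Solve for the ratio: y/x = [2·p_x/p_y]^(2/3).
With the ratio pinned down, the budget gives x* = I/(p_x + p_y·(y/x)) and y* = (y/x)·x*.
Numerically y/x = 0.457648, so x* = 31/(2 + 12.92·0.457648) = 3.9177 and y* = 0.457648·3.9177 = 1.7929.

y* = 1.7929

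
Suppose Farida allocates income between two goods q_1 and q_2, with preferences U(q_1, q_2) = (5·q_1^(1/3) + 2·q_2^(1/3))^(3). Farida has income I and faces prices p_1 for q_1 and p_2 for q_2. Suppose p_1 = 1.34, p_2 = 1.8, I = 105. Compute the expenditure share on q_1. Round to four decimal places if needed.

share on q_1 = 0.8208

MU_q_1 ∝ 5·q_1^(-2/3), MU_q_2 ∝ 2·q_2^(-2/3), so MRS = (5/2)·(q_2/q_1)^(2/3) = p_1/p_2.
Hence q_2/q_1 = ((2/5)·p_1/p_2)^(1/(2/3)), i.e. raised to the 1.5 power.
With the ratio pinned down, the budget gives q_1* = I/(p_1 + p_2·(q_2/q_1)) and q_2* = (q_2/q_1)·q_1*.
Numerically q_2/q_1 = 0.162494, so q_1* = 105/(1.34 + 1.8·0.162494) = 64.3189 and q_2* = 0.162494·64.3189 = 10.4515.
Expenditure on q_1: 1.34·64.3189 = 86.1874; share = 0.8208.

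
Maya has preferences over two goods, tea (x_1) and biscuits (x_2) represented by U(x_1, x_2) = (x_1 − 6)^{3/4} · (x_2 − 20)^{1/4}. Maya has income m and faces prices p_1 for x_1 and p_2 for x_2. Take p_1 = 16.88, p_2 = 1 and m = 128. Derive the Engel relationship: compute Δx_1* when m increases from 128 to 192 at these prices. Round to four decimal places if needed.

Δx_1* = 2.8436

Let x_1' = x_1−6, x_2' = x_2−20. MRS = 3·x_2'/x_1' = p_1/p_2.
Substituting into the budget: x_1* = 6 + 0.75·(m − 6·p_1 − 20·p_2)/p_1, and x_2* = 20 + 0.25·(…)/p_2.
Discretionary income = 128 − 6·16.88 − 20·1 = 6.72; x_1* = 6 + 0.75·6.72/16.88 = 6.2986.
At m' = 192: x_1* = 9.1422. Change: 9.1422 − 6.2986 = 2.8436.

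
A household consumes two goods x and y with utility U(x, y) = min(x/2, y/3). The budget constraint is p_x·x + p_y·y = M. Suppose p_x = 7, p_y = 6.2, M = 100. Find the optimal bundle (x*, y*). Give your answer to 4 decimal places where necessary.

x* = 6.135, y* = 9.2025

Here 2·7 + 3·6.2 = 32.6, giving x* = 6.135 and y* = 9.2025.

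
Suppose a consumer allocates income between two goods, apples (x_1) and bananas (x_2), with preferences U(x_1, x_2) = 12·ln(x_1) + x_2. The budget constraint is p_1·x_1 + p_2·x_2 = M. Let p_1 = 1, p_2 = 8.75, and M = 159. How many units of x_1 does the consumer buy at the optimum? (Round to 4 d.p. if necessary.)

x_1* = 105

So x_1*(p_1,p_2) = 12·p_2/p_1, independent of income; and x_2* = (M − 12·p_2)/p_2.
At the given prices: x_1* = 12·8.75/1 = 105.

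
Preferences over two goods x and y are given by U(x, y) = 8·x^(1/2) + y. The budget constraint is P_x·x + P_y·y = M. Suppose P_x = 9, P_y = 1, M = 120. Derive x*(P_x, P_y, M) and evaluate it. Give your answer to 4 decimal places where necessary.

Set MRS = P_x/P_y: 4·x^(−1/2) = P_x/P_y.
Thus x* = (4·P_y/P_x)² — independent of M — with the rest of income spent on y.
Plugging in: x* = (4·1/9)² = 0.1975.

x* = 0.1975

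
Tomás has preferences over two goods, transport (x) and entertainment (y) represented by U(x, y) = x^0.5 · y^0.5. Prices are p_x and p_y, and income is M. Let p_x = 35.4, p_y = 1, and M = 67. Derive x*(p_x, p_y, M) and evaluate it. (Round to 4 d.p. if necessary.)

x* = 0.9463

The MRS is y/x. Set MRS = p_x/p_y.
So 0.5·p_y·y = 0.5·p_x·x; combined with the budget, a share 0.5 of income goes to x.
Demand: x*(p_x,p_y,M) = 0.5·M/p_x and y* = 0.5·M/p_y.
At p_x=35.4, p_y=1, M=67: x* = 0.5·67/35.4 = 0.9463.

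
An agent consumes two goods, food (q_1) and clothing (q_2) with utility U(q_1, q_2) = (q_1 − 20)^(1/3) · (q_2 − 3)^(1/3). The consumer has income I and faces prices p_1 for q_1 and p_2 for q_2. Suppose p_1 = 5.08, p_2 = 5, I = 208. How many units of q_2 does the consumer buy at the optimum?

Let q_1' = q_1−20, q_2' = q_2−3. MRS = q_2'/q_1' = p_1/p_2.
After buying the subsistence bundle (20, 3), a share 0.5 of the remaining income goes to q_1: q_1* = 20 + 0.5·(I − 20p_1 − 3p_2)/p_1.
Discretionary income = 208 − 20·5.08 − 3·5 = 91.4; q_2* = 3 + 0.5·91.4/5 = 12.14.

q_2* = 12.14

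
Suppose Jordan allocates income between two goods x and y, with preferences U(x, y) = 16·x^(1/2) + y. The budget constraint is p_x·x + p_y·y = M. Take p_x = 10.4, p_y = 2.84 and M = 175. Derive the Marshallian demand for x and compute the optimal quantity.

Set MRS = p_x/p_y: 8·x^(−1/2) = p_x/p_y.
Solve: √x = 8·p_y/p_x, so x*(p_x,p_y) = (8·p_y/p_x)², and y* = (M − p_x·x*)/p_y.
Plugging in: x* = (8·2.84/10.4)² = 4.7725.

x* = 4.7725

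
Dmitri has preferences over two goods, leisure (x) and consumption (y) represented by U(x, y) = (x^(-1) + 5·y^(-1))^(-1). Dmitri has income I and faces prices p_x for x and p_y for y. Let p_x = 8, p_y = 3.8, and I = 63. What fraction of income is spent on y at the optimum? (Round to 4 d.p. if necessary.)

share on y = 0.6065

MU_x ∝ x^(-2), MU_y ∝ 5·y^(-2), so MRS = (1/5)·(y/x)^(2) = p_x/p_y.
Solve for the ratio: y/x = [5·p_x/p_y]^(0.5).
Substitute y = (y/x)·x into the budget: x* = I/(p_x + p_y·(y/x)).
Numerically y/x = 3.244428, so x* = 63/(8 + 3.8·3.244428) = 3.099 and y* = 3.244428·3.099 = 10.0546.
Expenditure on y: 3.8·10.0546 = 38.2076; share = 0.6065.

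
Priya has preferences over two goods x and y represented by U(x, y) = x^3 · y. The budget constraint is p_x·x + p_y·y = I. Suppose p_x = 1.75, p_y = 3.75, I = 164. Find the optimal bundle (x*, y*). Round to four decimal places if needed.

x* = 70.2857, y* = 10.9333

MU_x/MU_y = (3·y)/(x); tangency sets this equal to p_x/p_y.
Rearranging, p_y·y = (1/3)·p_x·x. Substituting into the budget gives p_x·x·(1 + (1/3)) = I.
Demand: x*(p_x,p_y,I) = 0.75·I/p_x and y* = 0.25·I/p_y.
At p_x=1.75, p_y=3.75, I=164: x* = 0.75·164/1.75 = 70.2857, y* = 10.9333.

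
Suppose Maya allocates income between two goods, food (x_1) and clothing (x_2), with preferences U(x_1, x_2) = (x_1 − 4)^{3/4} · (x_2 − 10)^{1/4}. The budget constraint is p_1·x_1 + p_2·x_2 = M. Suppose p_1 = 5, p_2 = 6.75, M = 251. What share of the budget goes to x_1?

MRS = 3·(x_2−10)/(x_1−4). Tangency with p_1/p_2 gives x_2−10 = (1/3)·(p_1/p_2)·(x_1−4).
After buying the subsistence bundle (4, 10), a share 0.75 of the remaining income goes to x_1: x_1* = 4 + 0.75·(M − 4p_1 − 10p_2)/p_1.
Discretionary income = 251 − 4·5 − 10·6.75 = 163.5; x_1* = 4 + 0.75·163.5/5 = 28.525; x_2* = 10 + 0.25·163.5/6.75 = 16.0556.
Expenditure on x_1: 5·28.525 = 142.625; share = 0.5682.

share on x_1 = 0.5682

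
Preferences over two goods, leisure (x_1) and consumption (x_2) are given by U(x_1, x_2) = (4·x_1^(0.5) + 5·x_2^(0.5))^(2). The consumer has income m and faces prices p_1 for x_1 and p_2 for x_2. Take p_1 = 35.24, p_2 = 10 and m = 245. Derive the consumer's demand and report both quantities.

x_1* = 1.0686, x_2* = 20.7344

MU_x_1 ∝ 4·x_1^(-0.5), MU_x_2 ∝ 5·x_2^(-0.5), so MRS = (4/5)·(x_2/x_1)^(0.5) = p_1/p_2.
Hence x_2/x_1 = ((5/4)·p_1/p_2)^(1/(0.5)), i.e. raised to the 2 power.
With the ratio pinned down, the budget gives x_1* = m/(p_1 + p_2·(x_2/x_1)) and x_2* = (x_2/x_1)·x_1*.
Numerically x_2/x_1 = 19.404025, so x_1* = 245/(35.24 + 10·19.404025) = 1.0686 and x_2* = 19.404025·1.0686 = 20.7344.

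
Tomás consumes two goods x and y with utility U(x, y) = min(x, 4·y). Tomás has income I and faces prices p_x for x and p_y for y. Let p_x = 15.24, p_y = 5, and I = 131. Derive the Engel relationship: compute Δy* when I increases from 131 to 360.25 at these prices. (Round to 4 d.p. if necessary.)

With perfect complements, no substitution: consume in ratio x:y = 4:1.
Budget: p_x·x + p_y·(1/4)·x = I, so (4·p_x + p_y)·x = 4·I.
Demand: x*(p_x,p_y,I) = 4·I/(4·p_x + p_y), y* = I/(4·p_x + p_y).
Here 4·15.24 + 5 = 65.96, giving y* = 1.9861.
At I' = 360.25: y* = 5.4616. Change: 5.4616 − 1.9861 = 3.4756.

Δy* = 3.4756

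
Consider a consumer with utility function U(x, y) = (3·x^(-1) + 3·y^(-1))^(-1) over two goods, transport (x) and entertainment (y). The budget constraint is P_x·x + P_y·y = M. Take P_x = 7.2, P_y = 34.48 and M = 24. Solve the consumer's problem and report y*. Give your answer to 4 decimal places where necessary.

y* = 0.4777

MU_x ∝ 3·x^(-2), MU_y ∝ 3·y^(-2), so MRS = (y/x)^(2) = P_x/P_y.
Solve for the ratio: y/x = [P_x/P_y]^(0.5).
With the ratio pinned down, the budget gives x* = M/(P_x + P_y·(y/x)) and y* = (y/x)·x*.
Numerically y/x = 0.456965, so x* = 24/(7.2 + 34.48·0.456965) = 1.0455 and y* = 0.456965·1.0455 = 0.4777.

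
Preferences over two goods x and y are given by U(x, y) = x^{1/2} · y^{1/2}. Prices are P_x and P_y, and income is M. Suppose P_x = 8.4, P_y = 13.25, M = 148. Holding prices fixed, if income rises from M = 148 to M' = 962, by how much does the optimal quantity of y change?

MU_x/MU_y = (0.5·y)/(0.5·x); tangency sets this equal to P_x/P_y.
So 0.5·P_y·y = 0.5·P_x·x; combined with the budget, a share 0.5 of income goes to x.
Demand: x*(P_x,P_y,M) = 0.5·M/P_x and y* = 0.5·M/P_y.
At P_x=8.4, P_y=13.25, M=148: y* = 0.5·148/13.25 = 5.5849.
At M' = 962: y* = 36.3019. Change: 36.3019 − 5.5849 = 30.717.

Δy* = 30.717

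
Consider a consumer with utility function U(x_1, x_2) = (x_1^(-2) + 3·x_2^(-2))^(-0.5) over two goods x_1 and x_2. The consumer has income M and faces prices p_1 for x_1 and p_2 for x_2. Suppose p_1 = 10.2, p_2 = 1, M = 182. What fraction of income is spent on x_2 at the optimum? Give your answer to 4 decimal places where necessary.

share on x_2 = 0.2347

Numerically x_2/x_1 = 3.127811, so x_1* = 182/(10.2 + 1·3.127811) = 13.6557 and x_2* = 3.127811·13.6557 = 42.7123.
Expenditure on x_2: 1·42.7123 = 42.7123; share = 0.2347.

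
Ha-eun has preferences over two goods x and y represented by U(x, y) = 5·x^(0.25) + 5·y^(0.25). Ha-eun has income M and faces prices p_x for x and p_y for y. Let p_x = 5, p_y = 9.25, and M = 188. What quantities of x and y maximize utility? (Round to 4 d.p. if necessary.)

x* = 20.7209, y* = 9.1239

Substitute y = (y/x)·x into the budget: x* = M/(p_x + p_y·(y/x)).
Numerically y/x = 0.440323, so x* = 188/(5 + 9.25·0.440323) = 20.7209 and y* = 0.440323·20.7209 = 9.1239.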